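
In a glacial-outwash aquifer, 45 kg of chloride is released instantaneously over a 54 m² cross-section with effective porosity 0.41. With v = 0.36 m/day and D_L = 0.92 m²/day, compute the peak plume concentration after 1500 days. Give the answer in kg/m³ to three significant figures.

The peak of an instantaneous 1D plume sits at x = vt; there the Gaussian factor is 1 and C_max = M/(n_e·A·√(4πDt)), where n_e·A is the pore area the mass is dissolved in.
√(4πDt) = √(4π × 0.92 × 1500) = 131.7 m, so C_max = 45/(0.41 × 54 × 131.7) = 0.0154 kg/m³.

0.0154 kg/m³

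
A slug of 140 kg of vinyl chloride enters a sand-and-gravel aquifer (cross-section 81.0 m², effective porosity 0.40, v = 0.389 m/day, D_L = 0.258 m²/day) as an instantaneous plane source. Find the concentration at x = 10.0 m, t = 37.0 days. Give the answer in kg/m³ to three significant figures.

For an instantaneous plane source, C(x,t) = M/(n_e·A·√(4πDt)) · exp(−(x−vt)²/(4Dt)), with n_e·A the pore (flow) area.
Plume center vt = 0.389 × 37.0 = 14.393 m, so the well at 10.0 m is 4.393 m upgradient of the peak.
√(4πDt) = 10.95 m, giving peak height M/(n_e·A·√(4πDt)) = 140/(0.40 × 81.0 × 10.95) = 0.3946 kg/m³.
(x−vt)²/(4Dt) = (-4.393)²/(4 × 0.258 × 37.0) = 0.5054; exp(−0.5054) = 0.6033.
C = 0.3946 × 0.6033 = 0.238 kg/m³.

0.238 kg/m³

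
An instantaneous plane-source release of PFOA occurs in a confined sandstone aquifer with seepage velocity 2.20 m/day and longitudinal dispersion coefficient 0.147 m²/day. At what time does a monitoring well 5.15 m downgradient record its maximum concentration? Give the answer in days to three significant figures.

2.31 days

For the 1D instantaneous-source solution, setting ∂C/∂t = 0 at fixed x gives v²t² + 2Dt − x² = 0, so t = (√(D² + v²x²) − D)/v².
√(D² + v²x²) = √(0.147² + 2.20² × 5.15²) = 11.33; v² = 4.84.
t = (11.33 − 0.147)/4.84 = 2.31 days (vs. the pure-advection estimate x/v = 2.34 d).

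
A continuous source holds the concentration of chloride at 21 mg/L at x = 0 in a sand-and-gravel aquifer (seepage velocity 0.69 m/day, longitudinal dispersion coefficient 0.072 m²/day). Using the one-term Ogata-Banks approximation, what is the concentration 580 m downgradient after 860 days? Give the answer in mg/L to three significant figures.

18.6 mg/L

For a continuous step input, C/C₀ ≈ ½·erfc((x−vt)/(2√(Dt))).
vt = 0.69 × 860 = 593.4 m and 2√(Dt) = 2√(0.072 × 860) = 15.74 m.
Argument (x−vt)/(2√(Dt)) = (580 − 593.4)/15.74 = -0.8513; ½·erfc(-0.8513) = 0.8857.
C = 21 × 0.8857 = 18.6 mg/L.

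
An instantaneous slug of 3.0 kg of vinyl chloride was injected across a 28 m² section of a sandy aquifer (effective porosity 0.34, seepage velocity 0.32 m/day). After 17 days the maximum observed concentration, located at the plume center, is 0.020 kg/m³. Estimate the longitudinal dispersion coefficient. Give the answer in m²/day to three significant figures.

At the plume center C_max = M/(n_e·A·√(4πDt)), so D = M²/(4πt·(n_e·A·C_max)²).
n_e·A·C_max = 0.34 × 28 × 0.020 = 0.1904 kg/m.
D = 3.0²/(4π × 17 × 0.1904²) = 1.16 m²/day.

1.16 m²/day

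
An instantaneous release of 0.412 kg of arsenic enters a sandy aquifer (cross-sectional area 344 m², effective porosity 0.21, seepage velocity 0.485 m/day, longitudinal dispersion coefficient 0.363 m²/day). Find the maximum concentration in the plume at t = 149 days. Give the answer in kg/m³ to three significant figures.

The peak of an instantaneous 1D plume sits at x = vt; there the Gaussian factor is 1 and C_max = M/(n_e·A·√(4πDt)), where n_e·A is the pore area the mass is dissolved in.
√(4πDt) = √(4π × 0.363 × 149) = 26.07 m, so C_max = 0.412/(0.21 × 344 × 26.07) = 0.000219 kg/m³.

0.000219 kg/m³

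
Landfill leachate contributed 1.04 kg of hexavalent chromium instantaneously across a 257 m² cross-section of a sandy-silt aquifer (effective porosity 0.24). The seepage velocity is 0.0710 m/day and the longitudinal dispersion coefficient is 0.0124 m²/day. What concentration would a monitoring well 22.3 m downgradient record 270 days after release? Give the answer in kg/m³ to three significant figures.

For an instantaneous plane source, C(x,t) = M/(n_e·A·√(4πDt)) · exp(−(x−vt)²/(4Dt)), with n_e·A the pore (flow) area.
Plume center vt = 0.0710 × 270 = 19.17 m, so the well at 22.3 m is 3.13 m downgradient of the peak.
√(4πDt) = 6.486 m, giving peak height M/(n_e·A·√(4πDt)) = 1.04/(0.24 × 257 × 6.486) = 0.002600 kg/m³.
(x−vt)²/(4Dt) = (3.13)²/(4 × 0.0124 × 270) = 0.7315; exp(−0.7315) = 0.4812.
C = 0.002600 × 0.4812 = 0.00125 kg/m³.

0.00125 kg/m³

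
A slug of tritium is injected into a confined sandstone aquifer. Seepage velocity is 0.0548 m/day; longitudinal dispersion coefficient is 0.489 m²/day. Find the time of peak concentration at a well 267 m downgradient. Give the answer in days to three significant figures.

For the 1D instantaneous-source solution, setting ∂C/∂t = 0 at fixed x gives v²t² + 2Dt − x² = 0, so t = (√(D² + v²x²) − D)/v².
√(D² + v²x²) = √(0.489² + 0.0548² × 267²) = 14.64; v² = 0.00300304.
t = (14.64 − 0.489)/0.00300304 = 4710 days (vs. the pure-advection estimate x/v = 4870 d).

4710 days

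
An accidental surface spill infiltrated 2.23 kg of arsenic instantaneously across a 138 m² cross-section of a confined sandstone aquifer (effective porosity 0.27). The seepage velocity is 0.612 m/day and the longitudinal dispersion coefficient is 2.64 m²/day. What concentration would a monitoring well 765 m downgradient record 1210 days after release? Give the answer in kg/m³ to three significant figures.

For an instantaneous plane source, C(x,t) = M/(n_e·A·√(4πDt)) · exp(−(x−vt)²/(4Dt)), with n_e·A the pore (flow) area.
Plume center vt = 0.612 × 1210 = 740.52 m, so the well at 765 m is 24.48 m downgradient of the peak.
√(4πDt) = 200.4 m, giving peak height M/(n_e·A·√(4πDt)) = 2.23/(0.27 × 138 × 200.4) = 0.0002987 kg/m³.
(x−vt)²/(4Dt) = (24.48)²/(4 × 2.64 × 1210) = 0.04690; exp(−0.04690) = 0.9542.
C = 0.0002987 × 0.9542 = 0.000285 kg/m³.

0.000285 kg/m³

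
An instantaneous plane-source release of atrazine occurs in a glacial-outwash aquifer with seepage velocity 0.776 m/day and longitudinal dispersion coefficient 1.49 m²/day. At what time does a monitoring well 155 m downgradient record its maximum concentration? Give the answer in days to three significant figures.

197 days

For the 1D instantaneous-source solution, setting ∂C/∂t = 0 at fixed x gives v²t² + 2Dt − x² = 0, so t = (√(D² + v²x²) − D)/v².
√(D² + v²x²) = √(1.49² + 0.776² × 155²) = 120.3; v² = 0.602176.
t = (120.3 − 1.49)/0.602176 = 197 days (vs. the pure-advection estimate x/v = 200 d).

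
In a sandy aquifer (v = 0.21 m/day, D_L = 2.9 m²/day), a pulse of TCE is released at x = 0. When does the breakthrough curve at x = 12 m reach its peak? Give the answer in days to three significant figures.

21.4 days

For the 1D instantaneous-source solution, setting ∂C/∂t = 0 at fixed x gives v²t² + 2Dt − x² = 0, so t = (√(D² + v²x²) − D)/v².
√(D² + v²x²) = √(2.9² + 0.21² × 12²) = 3.842; v² = 0.0441.
t = (3.842 − 2.9)/0.0441 = 21.4 days (vs. the pure-advection estimate x/v = 57.1 d).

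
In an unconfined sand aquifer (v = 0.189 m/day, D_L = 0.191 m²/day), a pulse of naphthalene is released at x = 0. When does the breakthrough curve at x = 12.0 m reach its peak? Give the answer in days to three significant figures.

For the 1D instantaneous-source solution, setting ∂C/∂t = 0 at fixed x gives v²t² + 2Dt − x² = 0, so t = (√(D² + v²x²) − D)/v².
√(D² + v²x²) = √(0.191² + 0.189² × 12.0²) = 2.276; v² = 0.035721.
t = (2.276 − 0.191)/0.035721 = 58.4 days (vs. the pure-advection estimate x/v = 63.5 d).

58.4 days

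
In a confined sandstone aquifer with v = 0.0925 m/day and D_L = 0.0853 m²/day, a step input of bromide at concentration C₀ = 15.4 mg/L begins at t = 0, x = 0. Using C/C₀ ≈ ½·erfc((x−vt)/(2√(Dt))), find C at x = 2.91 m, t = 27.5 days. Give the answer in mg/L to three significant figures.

For a continuous step input, C/C₀ ≈ ½·erfc((x−vt)/(2√(Dt))).
vt = 0.0925 × 27.5 = 2.54375 m and 2√(Dt) = 2√(0.0853 × 27.5) = 3.063 m.
Argument (x−vt)/(2√(Dt)) = (2.91 − 2.54375)/3.063 = 0.1196; ½·erfc(0.1196) = 0.4328.
C = 15.4 × 0.4328 = 6.67 mg/L.

6.67 mg/L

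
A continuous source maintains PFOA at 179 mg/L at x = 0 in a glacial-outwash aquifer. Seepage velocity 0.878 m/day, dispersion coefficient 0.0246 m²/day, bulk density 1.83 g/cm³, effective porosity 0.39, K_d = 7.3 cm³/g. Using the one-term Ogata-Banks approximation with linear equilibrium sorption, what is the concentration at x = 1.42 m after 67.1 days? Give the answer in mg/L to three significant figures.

142 mg/L

Retardation factor R = 1 + ρ_b·K_d/n = 1 + 1.83 × 7.3/0.39 = 35.25.
Sorption retards both mechanisms: v_R = v/R = 0.02491 m/day, D_R = D/R = 0.0006979 m²/day.
v_R·t = 0.02491 × 67.1 = 1.671461 m; 2√(D_R t) = 0.4328 m; argument = (1.42 − 1.671461)/0.4328 = -0.5810.
C = C₀ × ½·erfc(-0.5810) = 179 × 0.7944 = 142 mg/L.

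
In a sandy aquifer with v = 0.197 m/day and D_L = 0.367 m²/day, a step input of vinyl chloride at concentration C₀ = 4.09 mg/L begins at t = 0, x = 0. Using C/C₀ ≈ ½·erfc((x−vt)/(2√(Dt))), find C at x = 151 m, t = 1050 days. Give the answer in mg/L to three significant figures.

4.00 mg/L

For a continuous step input, C/C₀ ≈ ½·erfc((x−vt)/(2√(Dt))).
vt = 0.197 × 1050 = 206.85 m and 2√(Dt) = 2√(0.367 × 1050) = 39.26 m.
Argument (x−vt)/(2√(Dt)) = (151 − 206.85)/39.26 = -1.423; ½·erfc(-1.423) = 0.9779.
C = 4.09 × 0.9779 = 4.00 mg/L.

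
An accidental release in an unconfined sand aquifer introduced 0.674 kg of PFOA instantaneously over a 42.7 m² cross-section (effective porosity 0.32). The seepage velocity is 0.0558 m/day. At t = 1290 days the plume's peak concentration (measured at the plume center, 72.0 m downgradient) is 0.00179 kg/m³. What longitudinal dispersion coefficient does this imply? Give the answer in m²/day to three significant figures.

0.0468 m²/day

At the plume center C_max = M/(n_e·A·√(4πDt)), so D = M²/(4πt·(n_e·A·C_max)²).
n_e·A·C_max = 0.32 × 42.7 × 0.00179 = 0.02446 kg/m.
D = 0.674²/(4π × 1290 × 0.02446²) = 0.0468 m²/day.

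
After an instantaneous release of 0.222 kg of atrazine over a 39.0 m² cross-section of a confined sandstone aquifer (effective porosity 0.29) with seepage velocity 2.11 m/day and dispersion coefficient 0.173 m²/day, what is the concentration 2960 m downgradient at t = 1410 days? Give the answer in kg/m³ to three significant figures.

0.000281 kg/m³

For an instantaneous plane source, C(x,t) = M/(n_e·A·√(4πDt)) · exp(−(x−vt)²/(4Dt)), with n_e·A the pore (flow) area.
Plume center vt = 2.11 × 1410 = 2975.1 m, so the well at 2960 m is 15.1 m upgradient of the peak.
√(4πDt) = 55.37 m, giving peak height M/(n_e·A·√(4πDt)) = 0.222/(0.29 × 39.0 × 55.37) = 0.0003545 kg/m³.
(x−vt)²/(4Dt) = (-15.1)²/(4 × 0.173 × 1410) = 0.2337; exp(−0.2337) = 0.7916.
C = 0.0003545 × 0.7916 = 0.000281 kg/m³.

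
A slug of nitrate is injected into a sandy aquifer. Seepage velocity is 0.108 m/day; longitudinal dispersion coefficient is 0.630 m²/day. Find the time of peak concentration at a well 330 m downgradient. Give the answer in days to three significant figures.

For the 1D instantaneous-source solution, setting ∂C/∂t = 0 at fixed x gives v²t² + 2Dt − x² = 0, so t = (√(D² + v²x²) − D)/v².
√(D² + v²x²) = √(0.630² + 0.108² × 330²) = 35.65; v² = 0.011664.
t = (35.65 − 0.630)/0.011664 = 3000 days (vs. the pure-advection estimate x/v = 3060 d).

3000 days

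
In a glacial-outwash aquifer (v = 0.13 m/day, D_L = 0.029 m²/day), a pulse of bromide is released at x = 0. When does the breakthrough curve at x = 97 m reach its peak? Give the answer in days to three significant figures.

For the 1D instantaneous-source solution, setting ∂C/∂t = 0 at fixed x gives v²t² + 2Dt − x² = 0, so t = (√(D² + v²x²) − D)/v².
√(D² + v²x²) = √(0.029² + 0.13² × 97²) = 12.61; v² = 0.0169.
t = (12.61 − 0.029)/0.0169 = 744 days (vs. the pure-advection estimate x/v = 746 d).

744 days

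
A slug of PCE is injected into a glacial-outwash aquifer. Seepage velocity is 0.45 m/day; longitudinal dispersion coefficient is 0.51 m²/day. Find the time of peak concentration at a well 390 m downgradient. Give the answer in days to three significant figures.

864 days

For the 1D instantaneous-source solution, setting ∂C/∂t = 0 at fixed x gives v²t² + 2Dt − x² = 0, so t = (√(D² + v²x²) − D)/v².
√(D² + v²x²) = √(0.51² + 0.45² × 390²) = 175.5; v² = 0.2025.
t = (175.5 − 0.51)/0.2025 = 864 days (vs. the pure-advection estimate x/v = 867 d).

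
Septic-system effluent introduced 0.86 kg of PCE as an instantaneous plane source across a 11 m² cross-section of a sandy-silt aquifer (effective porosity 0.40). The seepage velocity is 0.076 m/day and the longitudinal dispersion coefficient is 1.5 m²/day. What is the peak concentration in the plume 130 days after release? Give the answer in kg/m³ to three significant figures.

0.00395 kg/m³

The peak of an instantaneous 1D plume sits at x = vt; there the Gaussian factor is 1 and C_max = M/(n_e·A·√(4πDt)), where n_e·A is the pore area the mass is dissolved in.
√(4πDt) = √(4π × 1.5 × 130) = 49.50 m, so C_max = 0.86/(0.40 × 11 × 49.50) = 0.00395 kg/m³.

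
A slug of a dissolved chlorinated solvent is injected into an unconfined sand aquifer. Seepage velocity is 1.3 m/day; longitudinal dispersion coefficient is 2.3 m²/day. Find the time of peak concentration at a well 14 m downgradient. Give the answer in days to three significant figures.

9.49 days

For the 1D instantaneous-source solution, setting ∂C/∂t = 0 at fixed x gives v²t² + 2Dt − x² = 0, so t = (√(D² + v²x²) − D)/v².
√(D² + v²x²) = √(2.3² + 1.3² × 14²) = 18.34; v² = 1.69.
t = (18.34 − 2.3)/1.69 = 9.49 days (vs. the pure-advection estimate x/v = 10.8 d).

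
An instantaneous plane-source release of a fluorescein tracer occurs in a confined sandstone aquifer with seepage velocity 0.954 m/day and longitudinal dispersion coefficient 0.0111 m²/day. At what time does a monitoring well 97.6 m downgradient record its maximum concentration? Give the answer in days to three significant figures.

For the 1D instantaneous-source solution, setting ∂C/∂t = 0 at fixed x gives v²t² + 2Dt − x² = 0, so t = (√(D² + v²x²) − D)/v².
√(D² + v²x²) = √(0.0111² + 0.954² × 97.6²) = 93.11; v² = 0.910116.
t = (93.11 − 0.0111)/0.910116 = 102 days (vs. the pure-advection estimate x/v = 102 d).

102 days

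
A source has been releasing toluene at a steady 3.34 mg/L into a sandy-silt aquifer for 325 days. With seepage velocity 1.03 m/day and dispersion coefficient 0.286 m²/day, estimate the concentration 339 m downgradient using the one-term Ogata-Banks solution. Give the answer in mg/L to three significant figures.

For a continuous step input, C/C₀ ≈ ½·erfc((x−vt)/(2√(Dt))).
vt = 1.03 × 325 = 334.75 m and 2√(Dt) = 2√(0.286 × 325) = 19.28 m.
Argument (x−vt)/(2√(Dt)) = (339 − 334.75)/19.28 = 0.2204; ½·erfc(0.2204) = 0.3776.
C = 3.34 × 0.3776 = 1.26 mg/L.

1.26 mg/L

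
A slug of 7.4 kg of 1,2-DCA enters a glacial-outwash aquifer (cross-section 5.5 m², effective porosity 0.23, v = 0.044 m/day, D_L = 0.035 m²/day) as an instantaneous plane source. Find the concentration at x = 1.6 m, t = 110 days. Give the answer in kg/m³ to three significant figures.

For an instantaneous plane source, C(x,t) = M/(n_e·A·√(4πDt)) · exp(−(x−vt)²/(4Dt)), with n_e·A the pore (flow) area.
Plume center vt = 0.044 × 110 = 4.84 m, so the well at 1.6 m is 3.24 m upgradient of the peak.
√(4πDt) = 6.956 m, giving peak height M/(n_e·A·√(4πDt)) = 7.4/(0.23 × 5.5 × 6.956) = 0.8410 kg/m³.
(x−vt)²/(4Dt) = (-3.24)²/(4 × 0.035 × 110) = 0.6817; exp(−0.6817) = 0.5058.
C = 0.8410 × 0.5058 = 0.425 kg/m³.

0.425 kg/m³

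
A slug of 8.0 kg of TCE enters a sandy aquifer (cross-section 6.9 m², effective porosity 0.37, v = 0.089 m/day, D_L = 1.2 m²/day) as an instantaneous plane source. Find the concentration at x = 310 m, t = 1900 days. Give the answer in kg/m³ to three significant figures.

0.00210 kg/m³

For an instantaneous plane source, C(x,t) = M/(n_e·A·√(4πDt)) · exp(−(x−vt)²/(4Dt)), with n_e·A the pore (flow) area.
Plume center vt = 0.089 × 1900 = 169.1 m, so the well at 310 m is 140.9 m downgradient of the peak.
√(4πDt) = 169.3 m, giving peak height M/(n_e·A·√(4πDt)) = 8.0/(0.37 × 6.9 × 169.3) = 0.01851 kg/m³.
(x−vt)²/(4Dt) = (140.9)²/(4 × 1.2 × 1900) = 2.177; exp(−2.177) = 0.1134.
C = 0.01851 × 0.1134 = 0.00210 kg/m³.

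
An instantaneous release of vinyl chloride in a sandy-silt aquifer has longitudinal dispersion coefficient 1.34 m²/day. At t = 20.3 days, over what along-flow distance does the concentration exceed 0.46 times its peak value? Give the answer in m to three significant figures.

18.4 m

The plume is Gaussian with σ = √(2Dt) = √(2 × 1.34 × 20.3) = 7.376 m.
C/C_peak = exp(−Δx²/(2σ²)) = 0.46 ⇒ Δx = σ·√(−2 ln 0.46) = 7.376 × 1.246 = 9.190 m.
Width = 2Δx = 18.4 m.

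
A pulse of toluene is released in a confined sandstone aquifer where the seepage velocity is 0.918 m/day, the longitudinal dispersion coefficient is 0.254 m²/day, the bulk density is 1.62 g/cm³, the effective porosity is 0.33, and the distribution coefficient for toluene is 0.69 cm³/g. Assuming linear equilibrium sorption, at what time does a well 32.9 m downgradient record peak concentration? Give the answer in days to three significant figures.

156 days

Retardation factor R = 1 + ρ_b·K_d/n = 1 + 1.62 × 0.69/0.33 = 4.387.
Sorption retards both mechanisms: v_R = v/R = 0.2093 m/day, D_R = D/R = 0.05790 m²/day.
Peak time from v_R²t² + 2D_R t − x² = 0: t = (√(D_R² + v_R²x²) − D_R)/v_R².
√(D_R² + v_R²x²) = √(0.05790² + 0.2093² × 32.9²) = 6.886; v_R² = 0.04381.
t = (6.886 − 0.05790)/0.04381 = 156 days.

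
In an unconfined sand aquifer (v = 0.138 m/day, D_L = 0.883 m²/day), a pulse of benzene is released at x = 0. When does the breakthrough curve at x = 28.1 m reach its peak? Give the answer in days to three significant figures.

162 days

For the 1D instantaneous-source solution, setting ∂C/∂t = 0 at fixed x gives v²t² + 2Dt − x² = 0, so t = (√(D² + v²x²) − D)/v².
√(D² + v²x²) = √(0.883² + 0.138² × 28.1²) = 3.977; v² = 0.019044.
t = (3.977 − 0.883)/0.019044 = 162 days (vs. the pure-advection estimate x/v = 204 d).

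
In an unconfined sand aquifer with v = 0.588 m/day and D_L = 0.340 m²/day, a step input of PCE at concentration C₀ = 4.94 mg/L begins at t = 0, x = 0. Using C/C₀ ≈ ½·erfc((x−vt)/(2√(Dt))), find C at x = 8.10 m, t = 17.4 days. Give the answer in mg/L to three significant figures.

For a continuous step input, C/C₀ ≈ ½·erfc((x−vt)/(2√(Dt))).
vt = 0.588 × 17.4 = 10.2312 m and 2√(Dt) = 2√(0.340 × 17.4) = 4.865 m.
Argument (x−vt)/(2√(Dt)) = (8.10 − 10.2312)/4.865 = -0.4381; ½·erfc(-0.4381) = 0.7322.
C = 4.94 × 0.7322 = 3.62 mg/L.

3.62 mg/L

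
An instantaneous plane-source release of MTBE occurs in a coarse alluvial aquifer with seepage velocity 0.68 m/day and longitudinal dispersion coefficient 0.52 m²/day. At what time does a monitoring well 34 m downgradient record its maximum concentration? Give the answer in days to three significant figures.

48.9 days

For the 1D instantaneous-source solution, setting ∂C/∂t = 0 at fixed x gives v²t² + 2Dt − x² = 0, so t = (√(D² + v²x²) − D)/v².
√(D² + v²x²) = √(0.52² + 0.68² × 34²) = 23.13; v² = 0.4624.
t = (23.13 − 0.52)/0.4624 = 48.9 days (vs. the pure-advection estimate x/v = 50.0 d).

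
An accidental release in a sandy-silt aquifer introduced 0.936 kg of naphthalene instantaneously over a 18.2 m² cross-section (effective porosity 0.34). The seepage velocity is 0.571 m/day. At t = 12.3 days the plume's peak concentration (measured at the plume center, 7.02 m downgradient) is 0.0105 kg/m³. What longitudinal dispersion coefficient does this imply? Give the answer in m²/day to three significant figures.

1.34 m²/day

At the plume center C_max = M/(n_e·A·√(4πDt)), so D = M²/(4πt·(n_e·A·C_max)²).
n_e·A·C_max = 0.34 × 18.2 × 0.0105 = 0.06497 kg/m.
D = 0.936²/(4π × 12.3 × 0.06497²) = 1.34 m²/day.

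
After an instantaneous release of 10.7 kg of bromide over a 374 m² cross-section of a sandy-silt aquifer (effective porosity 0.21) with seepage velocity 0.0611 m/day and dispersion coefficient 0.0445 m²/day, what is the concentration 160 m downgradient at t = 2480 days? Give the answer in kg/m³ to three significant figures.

0.00311 kg/m³

For an instantaneous plane source, C(x,t) = M/(n_e·A·√(4πDt)) · exp(−(x−vt)²/(4Dt)), with n_e·A the pore (flow) area.
Plume center vt = 0.0611 × 2480 = 151.528 m, so the well at 160 m is 8.472 m downgradient of the peak.
√(4πDt) = 37.24 m, giving peak height M/(n_e·A·√(4πDt)) = 10.7/(0.21 × 374 × 37.24) = 0.003658 kg/m³.
(x−vt)²/(4Dt) = (8.472)²/(4 × 0.0445 × 2480) = 0.1626; exp(−0.1626) = 0.8499.
C = 0.003658 × 0.8499 = 0.00311 kg/m³.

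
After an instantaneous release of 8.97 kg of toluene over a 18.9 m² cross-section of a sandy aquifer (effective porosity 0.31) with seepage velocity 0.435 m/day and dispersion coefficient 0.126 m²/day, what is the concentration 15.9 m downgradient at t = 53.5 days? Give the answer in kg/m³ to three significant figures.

0.0222 kg/m³

For an instantaneous plane source, C(x,t) = M/(n_e·A·√(4πDt)) · exp(−(x−vt)²/(4Dt)), with n_e·A the pore (flow) area.
Plume center vt = 0.435 × 53.5 = 23.2725 m, so the well at 15.9 m is 7.3725 m upgradient of the peak.
√(4πDt) = 9.204 m, giving peak height M/(n_e·A·√(4πDt)) = 8.97/(0.31 × 18.9 × 9.204) = 0.1663 kg/m³.
(x−vt)²/(4Dt) = (-7.3725)²/(4 × 0.126 × 53.5) = 2.016; exp(−2.016) = 0.1332.
C = 0.1663 × 0.1332 = 0.0222 kg/m³.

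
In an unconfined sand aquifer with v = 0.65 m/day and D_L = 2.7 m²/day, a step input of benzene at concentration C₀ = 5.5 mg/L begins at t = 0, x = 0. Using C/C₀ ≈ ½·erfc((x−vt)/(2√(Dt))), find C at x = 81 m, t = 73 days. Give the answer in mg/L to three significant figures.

0.250 mg/L

For a continuous step input, C/C₀ ≈ ½·erfc((x−vt)/(2√(Dt))).
vt = 0.65 × 73 = 47.45 m and 2√(Dt) = 2√(2.7 × 73) = 28.08 m.
Argument (x−vt)/(2√(Dt)) = (81 − 47.45)/28.08 = 1.195; ½·erfc(1.195) = 0.04552.
C = 5.5 × 0.04552 = 0.250 mg/L.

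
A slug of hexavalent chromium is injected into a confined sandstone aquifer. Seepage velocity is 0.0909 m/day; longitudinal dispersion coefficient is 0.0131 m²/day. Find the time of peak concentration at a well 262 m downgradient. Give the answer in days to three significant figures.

2880 days

For the 1D instantaneous-source solution, setting ∂C/∂t = 0 at fixed x gives v²t² + 2Dt − x² = 0, so t = (√(D² + v²x²) − D)/v².
√(D² + v²x²) = √(0.0131² + 0.0909² × 262²) = 23.82; v² = 0.00826281.
t = (23.82 − 0.0131)/0.00826281 = 2880 days (vs. the pure-advection estimate x/v = 2880 d).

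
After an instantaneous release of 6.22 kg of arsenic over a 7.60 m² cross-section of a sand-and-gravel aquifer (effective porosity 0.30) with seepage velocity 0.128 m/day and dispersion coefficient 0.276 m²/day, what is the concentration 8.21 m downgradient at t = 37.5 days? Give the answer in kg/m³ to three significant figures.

0.181 kg/m³

For an instantaneous plane source, C(x,t) = M/(n_e·A·√(4πDt)) · exp(−(x−vt)²/(4Dt)), with n_e·A the pore (flow) area.
Plume center vt = 0.128 × 37.5 = 4.8 m, so the well at 8.21 m is 3.41 m downgradient of the peak.
√(4πDt) = 11.40 m, giving peak height M/(n_e·A·√(4πDt)) = 6.22/(0.30 × 7.60 × 11.40) = 0.2393 kg/m³.
(x−vt)²/(4Dt) = (3.41)²/(4 × 0.276 × 37.5) = 0.2809; exp(−0.2809) = 0.7551.
C = 0.2393 × 0.7551 = 0.181 kg/m³.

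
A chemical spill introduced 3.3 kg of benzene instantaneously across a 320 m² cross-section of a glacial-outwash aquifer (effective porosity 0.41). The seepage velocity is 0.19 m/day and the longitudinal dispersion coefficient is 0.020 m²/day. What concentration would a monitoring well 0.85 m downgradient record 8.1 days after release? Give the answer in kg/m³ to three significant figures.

0.00847 kg/m³

For an instantaneous plane source, C(x,t) = M/(n_e·A·√(4πDt)) · exp(−(x−vt)²/(4Dt)), with n_e·A the pore (flow) area.
Plume center vt = 0.19 × 8.1 = 1.539 m, so the well at 0.85 m is 0.689 m upgradient of the peak.
√(4πDt) = 1.427 m, giving peak height M/(n_e·A·√(4πDt)) = 3.3/(0.41 × 320 × 1.427) = 0.01763 kg/m³.
(x−vt)²/(4Dt) = (-0.689)²/(4 × 0.020 × 8.1) = 0.7326; exp(−0.7326) = 0.4807.
C = 0.01763 × 0.4807 = 0.00847 kg/m³.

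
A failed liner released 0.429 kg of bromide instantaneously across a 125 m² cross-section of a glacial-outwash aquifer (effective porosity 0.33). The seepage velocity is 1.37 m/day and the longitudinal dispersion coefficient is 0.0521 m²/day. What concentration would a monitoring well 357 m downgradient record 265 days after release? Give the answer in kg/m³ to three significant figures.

0.000407 kg/m³

For an instantaneous plane source, C(x,t) = M/(n_e·A·√(4πDt)) · exp(−(x−vt)²/(4Dt)), with n_e·A the pore (flow) area.
Plume center vt = 1.37 × 265 = 363.05 m, so the well at 357 m is 6.05 m upgradient of the peak.
√(4πDt) = 13.17 m, giving peak height M/(n_e·A·√(4πDt)) = 0.429/(0.33 × 125 × 13.17) = 0.0007897 kg/m³.
(x−vt)²/(4Dt) = (-6.05)²/(4 × 0.0521 × 265) = 0.6628; exp(−0.6628) = 0.5154.
C = 0.0007897 × 0.5154 = 0.000407 kg/m³.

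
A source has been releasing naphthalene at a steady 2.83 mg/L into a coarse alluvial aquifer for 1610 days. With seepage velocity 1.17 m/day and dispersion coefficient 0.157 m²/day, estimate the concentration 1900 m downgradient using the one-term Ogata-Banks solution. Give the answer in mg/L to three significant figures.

0.663 mg/L

For a continuous step input, C/C₀ ≈ ½·erfc((x−vt)/(2√(Dt))).
vt = 1.17 × 1610 = 1883.7 m and 2√(Dt) = 2√(0.157 × 1610) = 31.80 m.
Argument (x−vt)/(2√(Dt)) = (1900 − 1883.7)/31.80 = 0.5126; ½·erfc(0.5126) = 0.2342.
C = 2.83 × 0.2342 = 0.663 mg/L.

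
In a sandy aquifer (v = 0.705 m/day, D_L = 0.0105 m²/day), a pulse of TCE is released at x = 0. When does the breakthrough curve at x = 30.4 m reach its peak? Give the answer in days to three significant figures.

For the 1D instantaneous-source solution, setting ∂C/∂t = 0 at fixed x gives v²t² + 2Dt − x² = 0, so t = (√(D² + v²x²) − D)/v².
√(D² + v²x²) = √(0.0105² + 0.705² × 30.4²) = 21.43; v² = 0.497025.
t = (21.43 − 0.0105)/0.497025 = 43.1 days (vs. the pure-advection estimate x/v = 43.1 d).

43.1 days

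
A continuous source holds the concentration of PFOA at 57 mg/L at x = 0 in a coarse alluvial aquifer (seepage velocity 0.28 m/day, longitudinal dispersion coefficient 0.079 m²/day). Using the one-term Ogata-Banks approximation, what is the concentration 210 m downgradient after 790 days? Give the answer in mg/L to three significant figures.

48.0 mg/L

For a continuous step input, C/C₀ ≈ ½·erfc((x−vt)/(2√(Dt))).
vt = 0.28 × 790 = 221.2 m and 2√(Dt) = 2√(0.079 × 790) = 15.80 m.
Argument (x−vt)/(2√(Dt)) = (210 − 221.2)/15.80 = -0.7089; ½·erfc(-0.7089) = 0.8420.
C = 57 × 0.8420 = 48.0 mg/L.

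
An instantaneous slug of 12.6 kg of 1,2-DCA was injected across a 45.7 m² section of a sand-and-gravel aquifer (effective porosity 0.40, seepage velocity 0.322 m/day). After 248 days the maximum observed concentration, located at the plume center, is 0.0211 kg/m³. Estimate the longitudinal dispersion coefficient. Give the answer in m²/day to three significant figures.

0.342 m²/day

At the plume center C_max = M/(n_e·A·√(4πDt)), so D = M²/(4πt·(n_e·A·C_max)²).
n_e·A·C_max = 0.40 × 45.7 × 0.0211 = 0.3857 kg/m.
D = 12.6²/(4π × 248 × 0.3857²) = 0.342 m²/day.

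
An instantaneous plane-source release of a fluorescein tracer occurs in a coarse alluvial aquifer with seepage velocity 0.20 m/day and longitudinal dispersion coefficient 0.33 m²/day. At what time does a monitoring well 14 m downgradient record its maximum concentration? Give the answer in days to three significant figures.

For the 1D instantaneous-source solution, setting ∂C/∂t = 0 at fixed x gives v²t² + 2Dt − x² = 0, so t = (√(D² + v²x²) − D)/v².
√(D² + v²x²) = √(0.33² + 0.20² × 14²) = 2.819; v² = 0.04.
t = (2.819 − 0.33)/0.04 = 62.2 days (vs. the pure-advection estimate x/v = 70.0 d).

62.2 days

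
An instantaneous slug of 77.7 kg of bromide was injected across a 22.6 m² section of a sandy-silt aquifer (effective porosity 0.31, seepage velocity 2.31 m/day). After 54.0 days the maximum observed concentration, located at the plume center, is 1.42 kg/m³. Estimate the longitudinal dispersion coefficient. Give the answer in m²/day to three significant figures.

0.0899 m²/day

At the plume center C_max = M/(n_e·A·√(4πDt)), so D = M²/(4πt·(n_e·A·C_max)²).
n_e·A·C_max = 0.31 × 22.6 × 1.42 = 9.949 kg/m.
D = 77.7²/(4π × 54.0 × 9.949²) = 0.0899 m²/day.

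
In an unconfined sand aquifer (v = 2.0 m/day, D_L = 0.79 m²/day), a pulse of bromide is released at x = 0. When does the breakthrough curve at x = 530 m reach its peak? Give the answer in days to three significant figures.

For the 1D instantaneous-source solution, setting ∂C/∂t = 0 at fixed x gives v²t² + 2Dt − x² = 0, so t = (√(D² + v²x²) − D)/v².
√(D² + v²x²) = √(0.79² + 2.0² × 530²) = 1060; v² = 4.
t = (1060 − 0.79)/4 = 265 days (vs. the pure-advection estimate x/v = 265 d).

265 days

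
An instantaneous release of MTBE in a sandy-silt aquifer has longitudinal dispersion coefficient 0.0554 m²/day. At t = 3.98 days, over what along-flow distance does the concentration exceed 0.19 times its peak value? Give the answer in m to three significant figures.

The plume is Gaussian with σ = √(2Dt) = √(2 × 0.0554 × 3.98) = 0.6641 m.
C/C_peak = exp(−Δx²/(2σ²)) = 0.19 ⇒ Δx = σ·√(−2 ln 0.19) = 0.6641 × 1.822 = 1.210 m.
Width = 2Δx = 2.42 m.

2.42 m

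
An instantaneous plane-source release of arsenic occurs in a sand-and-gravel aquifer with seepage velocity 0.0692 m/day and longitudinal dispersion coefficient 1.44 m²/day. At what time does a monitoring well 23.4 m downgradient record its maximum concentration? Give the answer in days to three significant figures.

For the 1D instantaneous-source solution, setting ∂C/∂t = 0 at fixed x gives v²t² + 2Dt − x² = 0, so t = (√(D² + v²x²) − D)/v².
√(D² + v²x²) = √(1.44² + 0.0692² × 23.4²) = 2.167; v² = 0.00478864.
t = (2.167 − 1.44)/0.00478864 = 152 days (vs. the pure-advection estimate x/v = 338 d).

152 days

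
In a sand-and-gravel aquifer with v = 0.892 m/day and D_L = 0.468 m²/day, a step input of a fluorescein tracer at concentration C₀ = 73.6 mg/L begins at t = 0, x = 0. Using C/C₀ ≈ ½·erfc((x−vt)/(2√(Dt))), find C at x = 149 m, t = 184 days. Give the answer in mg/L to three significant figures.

For a continuous step input, C/C₀ ≈ ½·erfc((x−vt)/(2√(Dt))).
vt = 0.892 × 184 = 164.128 m and 2√(Dt) = 2√(0.468 × 184) = 18.56 m.
Argument (x−vt)/(2√(Dt)) = (149 − 164.128)/18.56 = -0.8151; ½·erfc(-0.8151) = 0.8755.
C = 73.6 × 0.8755 = 64.4 mg/L.

64.4 mg/L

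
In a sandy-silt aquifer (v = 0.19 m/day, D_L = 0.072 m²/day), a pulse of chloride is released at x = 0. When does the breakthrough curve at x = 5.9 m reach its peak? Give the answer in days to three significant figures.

For the 1D instantaneous-source solution, setting ∂C/∂t = 0 at fixed x gives v²t² + 2Dt − x² = 0, so t = (√(D² + v²x²) − D)/v².
√(D² + v²x²) = √(0.072² + 0.19² × 5.9²) = 1.123; v² = 0.0361.
t = (1.123 − 0.072)/0.0361 = 29.1 days (vs. the pure-advection estimate x/v = 31.1 d).

29.1 days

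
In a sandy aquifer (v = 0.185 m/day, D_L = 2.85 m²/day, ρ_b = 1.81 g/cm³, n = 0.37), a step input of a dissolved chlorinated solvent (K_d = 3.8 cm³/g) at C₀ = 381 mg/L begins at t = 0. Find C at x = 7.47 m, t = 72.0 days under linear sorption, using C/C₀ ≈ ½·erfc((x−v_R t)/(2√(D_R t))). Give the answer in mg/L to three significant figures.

Retardation factor R = 1 + ρ_b·K_d/n = 1 + 1.81 × 3.8/0.37 = 19.59.
Sorption retards both mechanisms: v_R = v/R = 0.009444 m/day, D_R = D/R = 0.1455 m²/day.
v_R·t = 0.009444 × 72.0 = 0.679968 m; 2√(D_R t) = 6.473 m; argument = (7.47 − 0.679968)/6.473 = 1.049.
C = C₀ × ½·erfc(1.049) = 381 × 0.06897 = 26.3 mg/L.

26.3 mg/L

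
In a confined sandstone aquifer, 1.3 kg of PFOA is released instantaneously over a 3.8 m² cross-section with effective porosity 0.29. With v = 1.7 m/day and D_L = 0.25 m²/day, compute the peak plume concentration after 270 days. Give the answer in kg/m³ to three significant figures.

The peak of an instantaneous 1D plume sits at x = vt; there the Gaussian factor is 1 and C_max = M/(n_e·A·√(4πDt)), where n_e·A is the pore area the mass is dissolved in.
√(4πDt) = √(4π × 0.25 × 270) = 29.12 m, so C_max = 1.3/(0.29 × 3.8 × 29.12) = 0.0405 kg/m³.

0.0405 kg/m³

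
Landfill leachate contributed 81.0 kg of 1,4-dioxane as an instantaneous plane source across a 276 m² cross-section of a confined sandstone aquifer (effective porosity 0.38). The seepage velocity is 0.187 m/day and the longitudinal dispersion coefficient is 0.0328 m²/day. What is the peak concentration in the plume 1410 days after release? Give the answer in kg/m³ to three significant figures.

The peak of an instantaneous 1D plume sits at x = vt; there the Gaussian factor is 1 and C_max = M/(n_e·A·√(4πDt)), where n_e·A is the pore area the mass is dissolved in.
√(4πDt) = √(4π × 0.0328 × 1410) = 24.11 m, so C_max = 81.0/(0.38 × 276 × 24.11) = 0.0320 kg/m³.

0.0320 kg/m³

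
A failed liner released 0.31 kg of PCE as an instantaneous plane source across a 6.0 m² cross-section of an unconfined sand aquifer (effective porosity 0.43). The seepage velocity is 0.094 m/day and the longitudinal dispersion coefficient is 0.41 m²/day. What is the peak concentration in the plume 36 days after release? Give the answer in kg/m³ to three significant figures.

0.00882 kg/m³

The peak of an instantaneous 1D plume sits at x = vt; there the Gaussian factor is 1 and C_max = M/(n_e·A·√(4πDt)), where n_e·A is the pore area the mass is dissolved in.
√(4πDt) = √(4π × 0.41 × 36) = 13.62 m, so C_max = 0.31/(0.43 × 6.0 × 13.62) = 0.00882 kg/m³.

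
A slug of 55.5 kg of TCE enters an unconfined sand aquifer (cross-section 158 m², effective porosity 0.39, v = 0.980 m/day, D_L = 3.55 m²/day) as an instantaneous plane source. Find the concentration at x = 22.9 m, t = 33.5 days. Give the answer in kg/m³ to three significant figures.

For an instantaneous plane source, C(x,t) = M/(n_e·A·√(4πDt)) · exp(−(x−vt)²/(4Dt)), with n_e·A the pore (flow) area.
Plume center vt = 0.980 × 33.5 = 32.83 m, so the well at 22.9 m is 9.93 m upgradient of the peak.
√(4πDt) = 38.66 m, giving peak height M/(n_e·A·√(4πDt)) = 55.5/(0.39 × 158 × 38.66) = 0.02330 kg/m³.
(x−vt)²/(4Dt) = (-9.93)²/(4 × 3.55 × 33.5) = 0.2073; exp(−0.2073) = 0.8128.
C = 0.02330 × 0.8128 = 0.0189 kg/m³.

0.0189 kg/m³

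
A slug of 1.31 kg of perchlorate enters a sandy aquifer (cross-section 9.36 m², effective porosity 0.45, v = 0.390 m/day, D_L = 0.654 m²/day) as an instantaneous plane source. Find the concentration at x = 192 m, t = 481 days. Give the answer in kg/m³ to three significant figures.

0.00487 kg/m³

For an instantaneous plane source, C(x,t) = M/(n_e·A·√(4πDt)) · exp(−(x−vt)²/(4Dt)), with n_e·A the pore (flow) area.
Plume center vt = 0.390 × 481 = 187.59 m, so the well at 192 m is 4.41 m downgradient of the peak.
√(4πDt) = 62.87 m, giving peak height M/(n_e·A·√(4πDt)) = 1.31/(0.45 × 9.36 × 62.87) = 0.004947 kg/m³.
(x−vt)²/(4Dt) = (4.41)²/(4 × 0.654 × 481) = 0.01546; exp(−0.01546) = 0.9847.
C = 0.004947 × 0.9847 = 0.00487 kg/m³.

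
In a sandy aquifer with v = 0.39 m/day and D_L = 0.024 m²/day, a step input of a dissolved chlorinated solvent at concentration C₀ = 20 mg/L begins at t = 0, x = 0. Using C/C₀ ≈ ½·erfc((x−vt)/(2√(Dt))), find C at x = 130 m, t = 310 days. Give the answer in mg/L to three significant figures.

0.183 mg/L

For a continuous step input, C/C₀ ≈ ½·erfc((x−vt)/(2√(Dt))).
vt = 0.39 × 310 = 120.9 m and 2√(Dt) = 2√(0.024 × 310) = 5.455 m.
Argument (x−vt)/(2√(Dt)) = (130 − 120.9)/5.455 = 1.668; ½·erfc(1.668) = 0.009164.
C = 20 × 0.009164 = 0.183 mg/L.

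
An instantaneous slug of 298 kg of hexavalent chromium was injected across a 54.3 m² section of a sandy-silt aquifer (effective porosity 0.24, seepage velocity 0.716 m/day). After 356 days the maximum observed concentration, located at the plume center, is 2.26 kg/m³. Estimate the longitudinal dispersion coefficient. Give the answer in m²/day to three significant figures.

At the plume center C_max = M/(n_e·A·√(4πDt)), so D = M²/(4πt·(n_e·A·C_max)²).
n_e·A·C_max = 0.24 × 54.3 × 2.26 = 29.45 kg/m.
D = 298²/(4π × 356 × 29.45²) = 0.0229 m²/day.

0.0229 m²/day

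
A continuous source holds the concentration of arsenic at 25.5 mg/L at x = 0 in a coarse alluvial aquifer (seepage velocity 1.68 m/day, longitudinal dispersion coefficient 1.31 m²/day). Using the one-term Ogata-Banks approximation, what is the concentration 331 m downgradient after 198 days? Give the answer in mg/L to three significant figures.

13.5 mg/L

For a continuous step input, C/C₀ ≈ ½·erfc((x−vt)/(2√(Dt))).
vt = 1.68 × 198 = 332.64 m and 2√(Dt) = 2√(1.31 × 198) = 32.21 m.
Argument (x−vt)/(2√(Dt)) = (331 − 332.64)/32.21 = -0.05092; ½·erfc(-0.05092) = 0.5287.
C = 25.5 × 0.5287 = 13.5 mg/L.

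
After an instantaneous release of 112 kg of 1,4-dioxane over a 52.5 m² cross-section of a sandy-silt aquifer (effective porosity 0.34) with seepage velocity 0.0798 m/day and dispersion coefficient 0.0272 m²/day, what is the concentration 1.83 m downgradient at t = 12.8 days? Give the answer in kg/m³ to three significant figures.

1.88 kg/m³

For an instantaneous plane source, C(x,t) = M/(n_e·A·√(4πDt)) · exp(−(x−vt)²/(4Dt)), with n_e·A the pore (flow) area.
Plume center vt = 0.0798 × 12.8 = 1.02144 m, so the well at 1.83 m is 0.80856 m downgradient of the peak.
√(4πDt) = 2.092 m, giving peak height M/(n_e·A·√(4πDt)) = 112/(0.34 × 52.5 × 2.092) = 2.999 kg/m³.
(x−vt)²/(4Dt) = (0.80856)²/(4 × 0.0272 × 12.8) = 0.4694; exp(−0.4694) = 0.6254.
C = 2.999 × 0.6254 = 1.88 kg/m³.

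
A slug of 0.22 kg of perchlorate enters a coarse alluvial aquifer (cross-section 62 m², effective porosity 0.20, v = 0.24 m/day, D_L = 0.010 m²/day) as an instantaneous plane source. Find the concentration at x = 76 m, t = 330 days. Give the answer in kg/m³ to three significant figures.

0.00127 kg/m³

For an instantaneous plane source, C(x,t) = M/(n_e·A·√(4πDt)) · exp(−(x−vt)²/(4Dt)), with n_e·A the pore (flow) area.
Plume center vt = 0.24 × 330 = 79.2 m, so the well at 76 m is 3.2 m upgradient of the peak.
√(4πDt) = 6.440 m, giving peak height M/(n_e·A·√(4πDt)) = 0.22/(0.20 × 62 × 6.440) = 0.002755 kg/m³.
(x−vt)²/(4Dt) = (-3.2)²/(4 × 0.010 × 330) = 0.7758; exp(−0.7758) = 0.4603.
C = 0.002755 × 0.4603 = 0.00127 kg/m³.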